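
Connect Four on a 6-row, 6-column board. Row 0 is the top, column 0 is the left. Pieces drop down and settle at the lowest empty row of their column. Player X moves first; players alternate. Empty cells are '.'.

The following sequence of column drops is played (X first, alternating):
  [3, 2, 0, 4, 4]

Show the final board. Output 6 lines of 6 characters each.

Answer: ......
......
......
......
....X.
X.OXO.

Derivation:
Move 1: X drops in col 3, lands at row 5
Move 2: O drops in col 2, lands at row 5
Move 3: X drops in col 0, lands at row 5
Move 4: O drops in col 4, lands at row 5
Move 5: X drops in col 4, lands at row 4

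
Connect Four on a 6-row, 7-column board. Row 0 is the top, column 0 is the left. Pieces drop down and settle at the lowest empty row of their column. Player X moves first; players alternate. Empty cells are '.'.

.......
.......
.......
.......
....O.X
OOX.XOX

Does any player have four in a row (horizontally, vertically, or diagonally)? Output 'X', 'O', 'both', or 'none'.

none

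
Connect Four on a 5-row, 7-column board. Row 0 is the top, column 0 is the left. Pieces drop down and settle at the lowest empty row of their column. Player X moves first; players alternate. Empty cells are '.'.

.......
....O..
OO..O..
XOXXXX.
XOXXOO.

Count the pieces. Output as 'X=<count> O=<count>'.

X=8 O=8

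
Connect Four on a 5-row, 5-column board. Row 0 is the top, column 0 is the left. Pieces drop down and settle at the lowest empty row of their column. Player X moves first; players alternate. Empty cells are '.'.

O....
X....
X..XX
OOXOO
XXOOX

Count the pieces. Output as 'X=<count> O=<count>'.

X=8 O=7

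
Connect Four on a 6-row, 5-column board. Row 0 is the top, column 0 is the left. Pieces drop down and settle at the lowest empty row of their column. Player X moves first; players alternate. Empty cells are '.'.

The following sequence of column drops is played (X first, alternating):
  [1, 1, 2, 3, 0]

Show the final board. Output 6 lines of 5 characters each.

Move 1: X drops in col 1, lands at row 5
Move 2: O drops in col 1, lands at row 4
Move 3: X drops in col 2, lands at row 5
Move 4: O drops in col 3, lands at row 5
Move 5: X drops in col 0, lands at row 5

Answer: .....
.....
.....
.....
.O...
XXXO.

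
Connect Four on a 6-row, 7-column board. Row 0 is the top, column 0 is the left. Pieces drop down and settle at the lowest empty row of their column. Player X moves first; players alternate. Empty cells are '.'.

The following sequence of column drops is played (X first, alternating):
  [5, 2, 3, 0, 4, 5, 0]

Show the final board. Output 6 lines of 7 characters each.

Move 1: X drops in col 5, lands at row 5
Move 2: O drops in col 2, lands at row 5
Move 3: X drops in col 3, lands at row 5
Move 4: O drops in col 0, lands at row 5
Move 5: X drops in col 4, lands at row 5
Move 6: O drops in col 5, lands at row 4
Move 7: X drops in col 0, lands at row 4

Answer: .......
.......
.......
.......
X....O.
O.OXXX.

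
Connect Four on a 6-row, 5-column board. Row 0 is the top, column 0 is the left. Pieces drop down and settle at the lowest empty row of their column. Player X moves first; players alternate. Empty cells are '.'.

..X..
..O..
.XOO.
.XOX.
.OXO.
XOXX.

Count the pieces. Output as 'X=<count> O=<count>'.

X=8 O=7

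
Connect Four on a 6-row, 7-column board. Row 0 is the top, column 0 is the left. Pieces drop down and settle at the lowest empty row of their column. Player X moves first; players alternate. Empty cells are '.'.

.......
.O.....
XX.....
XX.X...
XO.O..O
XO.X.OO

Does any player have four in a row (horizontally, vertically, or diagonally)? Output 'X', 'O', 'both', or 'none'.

X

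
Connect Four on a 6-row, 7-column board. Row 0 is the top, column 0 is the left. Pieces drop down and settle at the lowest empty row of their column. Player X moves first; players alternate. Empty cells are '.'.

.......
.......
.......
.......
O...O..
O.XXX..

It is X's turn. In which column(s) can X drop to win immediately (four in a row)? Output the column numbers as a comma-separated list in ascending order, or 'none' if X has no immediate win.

col 0: drop X → no win
col 1: drop X → WIN!
col 2: drop X → no win
col 3: drop X → no win
col 4: drop X → no win
col 5: drop X → WIN!
col 6: drop X → no win

Answer: 1,5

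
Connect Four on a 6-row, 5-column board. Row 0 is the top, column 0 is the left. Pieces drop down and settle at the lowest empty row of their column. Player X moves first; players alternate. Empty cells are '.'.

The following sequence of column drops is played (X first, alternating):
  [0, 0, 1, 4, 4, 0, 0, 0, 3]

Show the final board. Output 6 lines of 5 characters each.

Move 1: X drops in col 0, lands at row 5
Move 2: O drops in col 0, lands at row 4
Move 3: X drops in col 1, lands at row 5
Move 4: O drops in col 4, lands at row 5
Move 5: X drops in col 4, lands at row 4
Move 6: O drops in col 0, lands at row 3
Move 7: X drops in col 0, lands at row 2
Move 8: O drops in col 0, lands at row 1
Move 9: X drops in col 3, lands at row 5

Answer: .....
O....
X....
O....
O...X
XX.XO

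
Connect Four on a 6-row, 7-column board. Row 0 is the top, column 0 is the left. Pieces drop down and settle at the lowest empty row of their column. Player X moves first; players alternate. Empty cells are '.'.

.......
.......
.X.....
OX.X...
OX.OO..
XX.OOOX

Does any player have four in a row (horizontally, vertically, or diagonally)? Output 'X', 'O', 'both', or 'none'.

X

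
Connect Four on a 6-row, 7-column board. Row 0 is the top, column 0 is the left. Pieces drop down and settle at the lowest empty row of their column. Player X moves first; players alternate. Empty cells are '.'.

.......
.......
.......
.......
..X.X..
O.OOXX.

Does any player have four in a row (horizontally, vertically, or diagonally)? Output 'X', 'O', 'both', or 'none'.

none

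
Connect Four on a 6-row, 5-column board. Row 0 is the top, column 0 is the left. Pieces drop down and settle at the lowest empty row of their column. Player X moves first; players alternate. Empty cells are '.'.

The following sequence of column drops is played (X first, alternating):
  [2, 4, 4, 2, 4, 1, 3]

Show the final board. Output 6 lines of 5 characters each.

Move 1: X drops in col 2, lands at row 5
Move 2: O drops in col 4, lands at row 5
Move 3: X drops in col 4, lands at row 4
Move 4: O drops in col 2, lands at row 4
Move 5: X drops in col 4, lands at row 3
Move 6: O drops in col 1, lands at row 5
Move 7: X drops in col 3, lands at row 5

Answer: .....
.....
.....
....X
..O.X
.OXXO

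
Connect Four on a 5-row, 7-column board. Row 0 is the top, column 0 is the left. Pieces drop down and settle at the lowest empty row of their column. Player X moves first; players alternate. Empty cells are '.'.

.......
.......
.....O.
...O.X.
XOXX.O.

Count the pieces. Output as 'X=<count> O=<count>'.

X=4 O=4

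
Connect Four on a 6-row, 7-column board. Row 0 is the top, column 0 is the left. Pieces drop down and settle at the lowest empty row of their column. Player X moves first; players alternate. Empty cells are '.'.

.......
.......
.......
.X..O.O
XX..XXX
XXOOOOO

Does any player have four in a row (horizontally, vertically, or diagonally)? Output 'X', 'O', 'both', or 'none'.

O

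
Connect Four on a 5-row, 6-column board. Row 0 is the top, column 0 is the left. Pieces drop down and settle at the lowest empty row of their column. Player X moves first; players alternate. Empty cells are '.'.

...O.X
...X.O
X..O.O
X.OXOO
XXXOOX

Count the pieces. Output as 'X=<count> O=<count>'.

X=9 O=9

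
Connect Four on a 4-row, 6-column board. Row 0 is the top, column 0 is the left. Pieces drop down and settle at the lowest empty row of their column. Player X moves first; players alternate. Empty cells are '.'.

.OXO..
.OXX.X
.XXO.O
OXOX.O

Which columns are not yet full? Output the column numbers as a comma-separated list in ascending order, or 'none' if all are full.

Answer: 0,4,5

Derivation:
col 0: top cell = '.' → open
col 1: top cell = 'O' → FULL
col 2: top cell = 'X' → FULL
col 3: top cell = 'O' → FULL
col 4: top cell = '.' → open
col 5: top cell = '.' → open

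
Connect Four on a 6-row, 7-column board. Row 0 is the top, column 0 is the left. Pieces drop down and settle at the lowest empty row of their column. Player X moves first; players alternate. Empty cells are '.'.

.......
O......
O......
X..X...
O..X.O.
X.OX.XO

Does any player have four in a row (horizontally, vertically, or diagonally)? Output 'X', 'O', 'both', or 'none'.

none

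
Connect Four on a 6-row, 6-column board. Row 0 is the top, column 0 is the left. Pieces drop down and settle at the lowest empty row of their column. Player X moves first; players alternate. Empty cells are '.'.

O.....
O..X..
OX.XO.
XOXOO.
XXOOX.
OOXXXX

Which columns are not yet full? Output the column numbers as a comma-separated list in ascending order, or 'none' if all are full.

Answer: 1,2,3,4,5

Derivation:
col 0: top cell = 'O' → FULL
col 1: top cell = '.' → open
col 2: top cell = '.' → open
col 3: top cell = '.' → open
col 4: top cell = '.' → open
col 5: top cell = '.' → open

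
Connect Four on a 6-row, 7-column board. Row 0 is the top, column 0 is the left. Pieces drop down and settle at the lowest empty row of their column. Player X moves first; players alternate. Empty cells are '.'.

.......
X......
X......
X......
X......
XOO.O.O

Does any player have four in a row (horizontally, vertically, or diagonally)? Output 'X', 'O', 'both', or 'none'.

X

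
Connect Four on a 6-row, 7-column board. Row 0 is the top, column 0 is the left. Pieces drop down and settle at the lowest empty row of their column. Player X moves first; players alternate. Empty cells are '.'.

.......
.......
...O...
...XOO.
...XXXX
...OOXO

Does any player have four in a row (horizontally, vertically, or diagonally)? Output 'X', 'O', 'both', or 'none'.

X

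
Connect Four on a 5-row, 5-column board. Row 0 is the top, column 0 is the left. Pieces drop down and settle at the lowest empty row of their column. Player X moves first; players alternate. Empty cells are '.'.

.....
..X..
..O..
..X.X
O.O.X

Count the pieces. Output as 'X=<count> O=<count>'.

X=4 O=3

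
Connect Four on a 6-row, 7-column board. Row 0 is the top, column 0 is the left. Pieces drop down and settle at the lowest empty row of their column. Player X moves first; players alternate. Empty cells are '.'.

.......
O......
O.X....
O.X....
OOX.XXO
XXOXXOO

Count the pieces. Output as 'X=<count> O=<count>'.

X=9 O=9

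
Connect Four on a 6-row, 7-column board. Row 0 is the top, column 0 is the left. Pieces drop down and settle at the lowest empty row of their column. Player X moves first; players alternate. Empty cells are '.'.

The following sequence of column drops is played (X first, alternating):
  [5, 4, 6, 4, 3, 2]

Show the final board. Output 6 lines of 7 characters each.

Answer: .......
.......
.......
.......
....O..
..OXOXX

Derivation:
Move 1: X drops in col 5, lands at row 5
Move 2: O drops in col 4, lands at row 5
Move 3: X drops in col 6, lands at row 5
Move 4: O drops in col 4, lands at row 4
Move 5: X drops in col 3, lands at row 5
Move 6: O drops in col 2, lands at row 5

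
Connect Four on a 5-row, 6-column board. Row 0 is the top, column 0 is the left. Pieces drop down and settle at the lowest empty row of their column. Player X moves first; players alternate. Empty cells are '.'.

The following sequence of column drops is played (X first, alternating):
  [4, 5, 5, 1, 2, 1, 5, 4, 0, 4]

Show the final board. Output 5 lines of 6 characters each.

Move 1: X drops in col 4, lands at row 4
Move 2: O drops in col 5, lands at row 4
Move 3: X drops in col 5, lands at row 3
Move 4: O drops in col 1, lands at row 4
Move 5: X drops in col 2, lands at row 4
Move 6: O drops in col 1, lands at row 3
Move 7: X drops in col 5, lands at row 2
Move 8: O drops in col 4, lands at row 3
Move 9: X drops in col 0, lands at row 4
Move 10: O drops in col 4, lands at row 2

Answer: ......
......
....OX
.O..OX
XOX.XO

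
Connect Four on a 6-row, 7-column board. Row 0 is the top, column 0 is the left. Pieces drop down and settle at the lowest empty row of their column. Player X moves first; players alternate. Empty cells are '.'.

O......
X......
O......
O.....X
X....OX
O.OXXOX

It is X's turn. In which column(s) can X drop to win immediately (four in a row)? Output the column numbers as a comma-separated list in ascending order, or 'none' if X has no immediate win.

Answer: 6

Derivation:
col 1: drop X → no win
col 2: drop X → no win
col 3: drop X → no win
col 4: drop X → no win
col 5: drop X → no win
col 6: drop X → WIN!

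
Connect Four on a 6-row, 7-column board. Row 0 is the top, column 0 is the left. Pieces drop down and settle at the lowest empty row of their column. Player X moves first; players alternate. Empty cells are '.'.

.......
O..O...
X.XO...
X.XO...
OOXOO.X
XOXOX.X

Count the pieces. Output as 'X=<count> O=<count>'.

X=10 O=10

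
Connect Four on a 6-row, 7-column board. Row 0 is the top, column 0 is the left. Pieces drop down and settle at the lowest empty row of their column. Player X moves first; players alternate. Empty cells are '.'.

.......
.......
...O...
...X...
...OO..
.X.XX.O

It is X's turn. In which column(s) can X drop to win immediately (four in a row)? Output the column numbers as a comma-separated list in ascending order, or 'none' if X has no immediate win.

Answer: 2

Derivation:
col 0: drop X → no win
col 1: drop X → no win
col 2: drop X → WIN!
col 3: drop X → no win
col 4: drop X → no win
col 5: drop X → no win
col 6: drop X → no win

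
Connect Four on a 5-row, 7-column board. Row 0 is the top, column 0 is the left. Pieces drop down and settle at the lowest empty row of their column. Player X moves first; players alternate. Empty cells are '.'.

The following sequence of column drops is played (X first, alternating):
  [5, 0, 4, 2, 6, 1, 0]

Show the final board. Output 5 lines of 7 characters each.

Move 1: X drops in col 5, lands at row 4
Move 2: O drops in col 0, lands at row 4
Move 3: X drops in col 4, lands at row 4
Move 4: O drops in col 2, lands at row 4
Move 5: X drops in col 6, lands at row 4
Move 6: O drops in col 1, lands at row 4
Move 7: X drops in col 0, lands at row 3

Answer: .......
.......
.......
X......
OOO.XXX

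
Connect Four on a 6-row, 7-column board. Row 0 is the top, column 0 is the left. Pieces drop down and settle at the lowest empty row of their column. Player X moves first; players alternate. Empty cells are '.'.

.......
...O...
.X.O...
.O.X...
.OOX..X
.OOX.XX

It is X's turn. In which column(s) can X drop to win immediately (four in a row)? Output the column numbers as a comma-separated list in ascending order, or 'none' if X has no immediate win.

Answer: 4

Derivation:
col 0: drop X → no win
col 1: drop X → no win
col 2: drop X → no win
col 3: drop X → no win
col 4: drop X → WIN!
col 5: drop X → no win
col 6: drop X → no win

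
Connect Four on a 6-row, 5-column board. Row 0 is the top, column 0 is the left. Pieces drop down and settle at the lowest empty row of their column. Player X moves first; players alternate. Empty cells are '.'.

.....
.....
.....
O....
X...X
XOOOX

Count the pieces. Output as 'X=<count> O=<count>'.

X=4 O=4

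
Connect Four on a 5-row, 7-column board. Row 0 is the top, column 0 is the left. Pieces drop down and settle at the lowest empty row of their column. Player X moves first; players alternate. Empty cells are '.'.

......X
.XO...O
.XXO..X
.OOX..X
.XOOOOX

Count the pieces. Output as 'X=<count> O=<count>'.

X=9 O=9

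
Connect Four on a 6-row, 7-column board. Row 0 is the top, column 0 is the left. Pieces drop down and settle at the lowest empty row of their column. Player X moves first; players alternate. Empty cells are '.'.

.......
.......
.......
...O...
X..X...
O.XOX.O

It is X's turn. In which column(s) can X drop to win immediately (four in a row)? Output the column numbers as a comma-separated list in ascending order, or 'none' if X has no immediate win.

Answer: none

Derivation:
col 0: drop X → no win
col 1: drop X → no win
col 2: drop X → no win
col 3: drop X → no win
col 4: drop X → no win
col 5: drop X → no win
col 6: drop X → no win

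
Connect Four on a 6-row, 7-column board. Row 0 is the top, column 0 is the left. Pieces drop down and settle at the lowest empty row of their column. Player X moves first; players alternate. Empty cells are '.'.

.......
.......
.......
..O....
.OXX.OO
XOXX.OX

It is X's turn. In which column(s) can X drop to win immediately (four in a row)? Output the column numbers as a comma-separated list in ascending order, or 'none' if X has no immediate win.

col 0: drop X → no win
col 1: drop X → no win
col 2: drop X → no win
col 3: drop X → no win
col 4: drop X → no win
col 5: drop X → no win
col 6: drop X → no win

Answer: none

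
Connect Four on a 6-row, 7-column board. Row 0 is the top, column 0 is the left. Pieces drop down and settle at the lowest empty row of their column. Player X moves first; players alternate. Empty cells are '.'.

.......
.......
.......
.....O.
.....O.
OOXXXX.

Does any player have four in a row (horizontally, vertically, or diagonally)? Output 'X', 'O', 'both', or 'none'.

X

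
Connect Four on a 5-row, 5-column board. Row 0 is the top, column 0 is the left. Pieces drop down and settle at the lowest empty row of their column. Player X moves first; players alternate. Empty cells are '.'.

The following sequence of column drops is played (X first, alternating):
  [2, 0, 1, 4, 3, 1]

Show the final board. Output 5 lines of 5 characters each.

Move 1: X drops in col 2, lands at row 4
Move 2: O drops in col 0, lands at row 4
Move 3: X drops in col 1, lands at row 4
Move 4: O drops in col 4, lands at row 4
Move 5: X drops in col 3, lands at row 4
Move 6: O drops in col 1, lands at row 3

Answer: .....
.....
.....
.O...
OXXXO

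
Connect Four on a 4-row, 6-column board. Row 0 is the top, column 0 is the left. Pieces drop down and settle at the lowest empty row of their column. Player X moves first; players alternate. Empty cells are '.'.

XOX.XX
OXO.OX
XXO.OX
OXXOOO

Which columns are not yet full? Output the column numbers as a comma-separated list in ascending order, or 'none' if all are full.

col 0: top cell = 'X' → FULL
col 1: top cell = 'O' → FULL
col 2: top cell = 'X' → FULL
col 3: top cell = '.' → open
col 4: top cell = 'X' → FULL
col 5: top cell = 'X' → FULL

Answer: 3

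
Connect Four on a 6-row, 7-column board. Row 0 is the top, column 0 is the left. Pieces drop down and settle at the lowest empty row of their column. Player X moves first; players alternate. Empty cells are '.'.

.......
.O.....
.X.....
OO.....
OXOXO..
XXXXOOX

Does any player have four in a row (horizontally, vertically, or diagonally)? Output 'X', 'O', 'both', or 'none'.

X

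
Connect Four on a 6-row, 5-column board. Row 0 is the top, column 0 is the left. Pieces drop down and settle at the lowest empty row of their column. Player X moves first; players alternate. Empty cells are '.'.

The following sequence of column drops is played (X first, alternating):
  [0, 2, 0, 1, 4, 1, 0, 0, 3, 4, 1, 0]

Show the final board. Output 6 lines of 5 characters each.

Move 1: X drops in col 0, lands at row 5
Move 2: O drops in col 2, lands at row 5
Move 3: X drops in col 0, lands at row 4
Move 4: O drops in col 1, lands at row 5
Move 5: X drops in col 4, lands at row 5
Move 6: O drops in col 1, lands at row 4
Move 7: X drops in col 0, lands at row 3
Move 8: O drops in col 0, lands at row 2
Move 9: X drops in col 3, lands at row 5
Move 10: O drops in col 4, lands at row 4
Move 11: X drops in col 1, lands at row 3
Move 12: O drops in col 0, lands at row 1

Answer: .....
O....
O....
XX...
XO..O
XOOXX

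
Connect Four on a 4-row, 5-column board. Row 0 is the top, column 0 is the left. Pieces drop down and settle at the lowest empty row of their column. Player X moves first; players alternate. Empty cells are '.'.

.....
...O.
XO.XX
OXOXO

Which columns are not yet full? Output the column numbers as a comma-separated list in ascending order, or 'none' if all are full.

Answer: 0,1,2,3,4

Derivation:
col 0: top cell = '.' → open
col 1: top cell = '.' → open
col 2: top cell = '.' → open
col 3: top cell = '.' → open
col 4: top cell = '.' → open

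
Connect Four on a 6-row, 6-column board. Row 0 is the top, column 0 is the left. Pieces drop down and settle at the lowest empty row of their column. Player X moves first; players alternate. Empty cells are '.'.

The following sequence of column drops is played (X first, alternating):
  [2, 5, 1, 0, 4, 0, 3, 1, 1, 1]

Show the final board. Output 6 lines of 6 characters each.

Move 1: X drops in col 2, lands at row 5
Move 2: O drops in col 5, lands at row 5
Move 3: X drops in col 1, lands at row 5
Move 4: O drops in col 0, lands at row 5
Move 5: X drops in col 4, lands at row 5
Move 6: O drops in col 0, lands at row 4
Move 7: X drops in col 3, lands at row 5
Move 8: O drops in col 1, lands at row 4
Move 9: X drops in col 1, lands at row 3
Move 10: O drops in col 1, lands at row 2

Answer: ......
......
.O....
.X....
OO....
OXXXXO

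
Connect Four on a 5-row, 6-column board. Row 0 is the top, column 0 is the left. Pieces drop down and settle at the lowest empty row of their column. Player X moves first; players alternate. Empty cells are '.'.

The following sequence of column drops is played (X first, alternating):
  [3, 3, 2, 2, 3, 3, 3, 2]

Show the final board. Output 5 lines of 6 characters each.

Answer: ...X..
...O..
..OX..
..OO..
..XX..

Derivation:
Move 1: X drops in col 3, lands at row 4
Move 2: O drops in col 3, lands at row 3
Move 3: X drops in col 2, lands at row 4
Move 4: O drops in col 2, lands at row 3
Move 5: X drops in col 3, lands at row 2
Move 6: O drops in col 3, lands at row 1
Move 7: X drops in col 3, lands at row 0
Move 8: O drops in col 2, lands at row 2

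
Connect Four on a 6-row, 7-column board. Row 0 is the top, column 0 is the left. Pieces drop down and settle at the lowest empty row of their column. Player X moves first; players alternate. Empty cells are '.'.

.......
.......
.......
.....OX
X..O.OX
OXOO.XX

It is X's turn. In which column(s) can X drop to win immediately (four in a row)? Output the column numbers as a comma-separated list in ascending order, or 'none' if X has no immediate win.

Answer: 6

Derivation:
col 0: drop X → no win
col 1: drop X → no win
col 2: drop X → no win
col 3: drop X → no win
col 4: drop X → no win
col 5: drop X → no win
col 6: drop X → WIN!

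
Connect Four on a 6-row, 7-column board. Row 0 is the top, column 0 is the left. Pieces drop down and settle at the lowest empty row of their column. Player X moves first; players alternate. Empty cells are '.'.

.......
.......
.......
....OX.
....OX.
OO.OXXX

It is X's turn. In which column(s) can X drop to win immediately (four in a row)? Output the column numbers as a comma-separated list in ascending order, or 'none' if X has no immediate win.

Answer: 5

Derivation:
col 0: drop X → no win
col 1: drop X → no win
col 2: drop X → no win
col 3: drop X → no win
col 4: drop X → no win
col 5: drop X → WIN!
col 6: drop X → no win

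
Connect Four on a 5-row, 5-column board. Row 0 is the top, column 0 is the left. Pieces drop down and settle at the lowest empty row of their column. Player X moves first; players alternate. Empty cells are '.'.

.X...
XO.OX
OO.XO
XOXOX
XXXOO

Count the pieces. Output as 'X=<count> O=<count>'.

X=10 O=9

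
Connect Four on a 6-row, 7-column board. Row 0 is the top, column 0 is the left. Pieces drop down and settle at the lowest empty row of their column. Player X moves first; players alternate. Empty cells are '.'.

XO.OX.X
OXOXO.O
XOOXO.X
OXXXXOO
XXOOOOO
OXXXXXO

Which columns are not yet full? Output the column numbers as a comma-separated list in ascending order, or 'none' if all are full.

col 0: top cell = 'X' → FULL
col 1: top cell = 'O' → FULL
col 2: top cell = '.' → open
col 3: top cell = 'O' → FULL
col 4: top cell = 'X' → FULL
col 5: top cell = '.' → open
col 6: top cell = 'X' → FULL

Answer: 2,5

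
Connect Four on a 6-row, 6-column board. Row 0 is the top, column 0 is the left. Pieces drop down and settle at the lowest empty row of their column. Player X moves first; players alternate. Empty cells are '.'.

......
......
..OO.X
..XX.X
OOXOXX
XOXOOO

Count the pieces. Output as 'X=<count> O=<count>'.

X=9 O=9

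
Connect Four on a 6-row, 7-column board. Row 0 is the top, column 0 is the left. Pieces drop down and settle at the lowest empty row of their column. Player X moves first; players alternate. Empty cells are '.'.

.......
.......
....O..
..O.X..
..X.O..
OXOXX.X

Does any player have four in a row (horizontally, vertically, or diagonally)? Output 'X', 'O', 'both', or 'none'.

none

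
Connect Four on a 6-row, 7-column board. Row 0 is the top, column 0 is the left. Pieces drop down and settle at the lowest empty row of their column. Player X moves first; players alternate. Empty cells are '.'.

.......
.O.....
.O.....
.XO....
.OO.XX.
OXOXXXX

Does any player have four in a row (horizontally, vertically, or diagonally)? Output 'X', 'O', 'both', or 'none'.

X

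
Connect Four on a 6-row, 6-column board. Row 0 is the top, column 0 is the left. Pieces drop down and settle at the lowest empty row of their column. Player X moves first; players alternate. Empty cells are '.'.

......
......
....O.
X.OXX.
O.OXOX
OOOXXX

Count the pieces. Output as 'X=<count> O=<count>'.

X=8 O=8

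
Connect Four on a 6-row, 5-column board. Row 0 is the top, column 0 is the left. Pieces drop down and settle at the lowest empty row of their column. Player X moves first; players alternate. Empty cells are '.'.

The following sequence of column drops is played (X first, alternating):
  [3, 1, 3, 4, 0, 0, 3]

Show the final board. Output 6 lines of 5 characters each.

Move 1: X drops in col 3, lands at row 5
Move 2: O drops in col 1, lands at row 5
Move 3: X drops in col 3, lands at row 4
Move 4: O drops in col 4, lands at row 5
Move 5: X drops in col 0, lands at row 5
Move 6: O drops in col 0, lands at row 4
Move 7: X drops in col 3, lands at row 3

Answer: .....
.....
.....
...X.
O..X.
XO.XO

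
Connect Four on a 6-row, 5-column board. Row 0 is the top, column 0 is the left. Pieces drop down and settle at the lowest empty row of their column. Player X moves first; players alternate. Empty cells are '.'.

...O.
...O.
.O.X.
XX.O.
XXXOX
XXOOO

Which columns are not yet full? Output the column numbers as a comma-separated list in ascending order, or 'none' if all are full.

Answer: 0,1,2,4

Derivation:
col 0: top cell = '.' → open
col 1: top cell = '.' → open
col 2: top cell = '.' → open
col 3: top cell = 'O' → FULL
col 4: top cell = '.' → open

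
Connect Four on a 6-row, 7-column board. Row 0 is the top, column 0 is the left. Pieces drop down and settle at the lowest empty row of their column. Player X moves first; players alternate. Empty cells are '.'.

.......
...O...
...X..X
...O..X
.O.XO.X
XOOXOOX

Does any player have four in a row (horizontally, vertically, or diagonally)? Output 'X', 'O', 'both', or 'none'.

X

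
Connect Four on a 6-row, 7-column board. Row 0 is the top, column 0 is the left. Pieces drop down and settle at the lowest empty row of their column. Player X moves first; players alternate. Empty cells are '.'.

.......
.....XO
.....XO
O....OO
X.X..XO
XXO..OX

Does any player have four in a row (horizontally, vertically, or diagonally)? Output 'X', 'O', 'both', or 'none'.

O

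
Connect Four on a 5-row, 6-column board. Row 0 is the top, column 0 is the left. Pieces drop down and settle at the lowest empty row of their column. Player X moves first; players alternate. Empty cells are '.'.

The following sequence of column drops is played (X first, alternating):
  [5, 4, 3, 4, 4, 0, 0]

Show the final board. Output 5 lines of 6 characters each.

Answer: ......
......
....X.
X...O.
O..XOX

Derivation:
Move 1: X drops in col 5, lands at row 4
Move 2: O drops in col 4, lands at row 4
Move 3: X drops in col 3, lands at row 4
Move 4: O drops in col 4, lands at row 3
Move 5: X drops in col 4, lands at row 2
Move 6: O drops in col 0, lands at row 4
Move 7: X drops in col 0, lands at row 3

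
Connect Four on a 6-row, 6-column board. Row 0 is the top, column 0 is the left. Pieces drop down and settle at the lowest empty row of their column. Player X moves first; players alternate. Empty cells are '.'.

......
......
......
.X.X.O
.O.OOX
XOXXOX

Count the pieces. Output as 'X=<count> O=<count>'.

X=7 O=6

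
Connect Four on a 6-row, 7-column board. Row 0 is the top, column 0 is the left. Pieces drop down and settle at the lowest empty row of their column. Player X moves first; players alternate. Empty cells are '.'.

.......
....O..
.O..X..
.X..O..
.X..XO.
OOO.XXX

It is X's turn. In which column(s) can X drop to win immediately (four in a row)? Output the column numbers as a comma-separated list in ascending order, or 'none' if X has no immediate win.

Answer: 3

Derivation:
col 0: drop X → no win
col 1: drop X → no win
col 2: drop X → no win
col 3: drop X → WIN!
col 4: drop X → no win
col 5: drop X → no win
col 6: drop X → no win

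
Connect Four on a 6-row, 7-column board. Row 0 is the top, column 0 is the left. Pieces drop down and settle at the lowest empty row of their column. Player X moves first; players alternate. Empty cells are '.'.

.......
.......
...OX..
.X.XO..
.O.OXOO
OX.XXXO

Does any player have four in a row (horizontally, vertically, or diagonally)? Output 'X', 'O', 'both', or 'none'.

O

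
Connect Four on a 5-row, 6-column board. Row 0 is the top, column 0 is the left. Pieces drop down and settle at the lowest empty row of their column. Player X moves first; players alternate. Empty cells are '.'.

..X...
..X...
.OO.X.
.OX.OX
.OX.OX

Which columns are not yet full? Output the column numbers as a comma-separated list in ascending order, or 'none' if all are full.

col 0: top cell = '.' → open
col 1: top cell = '.' → open
col 2: top cell = 'X' → FULL
col 3: top cell = '.' → open
col 4: top cell = '.' → open
col 5: top cell = '.' → open

Answer: 0,1,3,4,5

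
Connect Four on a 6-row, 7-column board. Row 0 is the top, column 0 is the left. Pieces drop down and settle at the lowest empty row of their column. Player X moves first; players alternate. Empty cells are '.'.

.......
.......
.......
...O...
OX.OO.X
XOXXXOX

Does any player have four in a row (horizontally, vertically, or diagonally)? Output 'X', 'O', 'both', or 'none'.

none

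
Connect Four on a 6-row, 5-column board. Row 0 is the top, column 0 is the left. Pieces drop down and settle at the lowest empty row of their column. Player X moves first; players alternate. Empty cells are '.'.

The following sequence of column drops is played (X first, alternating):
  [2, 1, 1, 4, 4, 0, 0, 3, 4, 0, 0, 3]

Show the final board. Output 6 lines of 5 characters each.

Move 1: X drops in col 2, lands at row 5
Move 2: O drops in col 1, lands at row 5
Move 3: X drops in col 1, lands at row 4
Move 4: O drops in col 4, lands at row 5
Move 5: X drops in col 4, lands at row 4
Move 6: O drops in col 0, lands at row 5
Move 7: X drops in col 0, lands at row 4
Move 8: O drops in col 3, lands at row 5
Move 9: X drops in col 4, lands at row 3
Move 10: O drops in col 0, lands at row 3
Move 11: X drops in col 0, lands at row 2
Move 12: O drops in col 3, lands at row 4

Answer: .....
.....
X....
O...X
XX.OX
OOXOO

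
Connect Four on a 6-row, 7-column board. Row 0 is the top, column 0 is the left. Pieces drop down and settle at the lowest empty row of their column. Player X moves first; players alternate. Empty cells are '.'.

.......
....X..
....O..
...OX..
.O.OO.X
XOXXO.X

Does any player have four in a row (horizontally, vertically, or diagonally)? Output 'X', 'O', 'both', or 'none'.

none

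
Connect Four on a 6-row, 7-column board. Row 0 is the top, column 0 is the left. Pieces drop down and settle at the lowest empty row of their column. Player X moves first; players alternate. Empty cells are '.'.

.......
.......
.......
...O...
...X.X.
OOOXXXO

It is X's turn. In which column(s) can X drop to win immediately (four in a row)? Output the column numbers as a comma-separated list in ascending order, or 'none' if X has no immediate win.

col 0: drop X → no win
col 1: drop X → no win
col 2: drop X → no win
col 3: drop X → no win
col 4: drop X → no win
col 5: drop X → no win
col 6: drop X → no win

Answer: none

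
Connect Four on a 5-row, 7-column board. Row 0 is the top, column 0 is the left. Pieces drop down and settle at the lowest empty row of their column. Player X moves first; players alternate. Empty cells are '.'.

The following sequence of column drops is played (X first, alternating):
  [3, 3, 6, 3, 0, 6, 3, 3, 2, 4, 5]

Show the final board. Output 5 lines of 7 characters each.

Move 1: X drops in col 3, lands at row 4
Move 2: O drops in col 3, lands at row 3
Move 3: X drops in col 6, lands at row 4
Move 4: O drops in col 3, lands at row 2
Move 5: X drops in col 0, lands at row 4
Move 6: O drops in col 6, lands at row 3
Move 7: X drops in col 3, lands at row 1
Move 8: O drops in col 3, lands at row 0
Move 9: X drops in col 2, lands at row 4
Move 10: O drops in col 4, lands at row 4
Move 11: X drops in col 5, lands at row 4

Answer: ...O...
...X...
...O...
...O..O
X.XXOXX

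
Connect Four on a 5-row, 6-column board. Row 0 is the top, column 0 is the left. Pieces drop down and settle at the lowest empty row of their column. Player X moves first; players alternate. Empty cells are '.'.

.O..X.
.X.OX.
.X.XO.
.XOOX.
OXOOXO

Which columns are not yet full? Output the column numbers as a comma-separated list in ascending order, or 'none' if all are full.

col 0: top cell = '.' → open
col 1: top cell = 'O' → FULL
col 2: top cell = '.' → open
col 3: top cell = '.' → open
col 4: top cell = 'X' → FULL
col 5: top cell = '.' → open

Answer: 0,2,3,5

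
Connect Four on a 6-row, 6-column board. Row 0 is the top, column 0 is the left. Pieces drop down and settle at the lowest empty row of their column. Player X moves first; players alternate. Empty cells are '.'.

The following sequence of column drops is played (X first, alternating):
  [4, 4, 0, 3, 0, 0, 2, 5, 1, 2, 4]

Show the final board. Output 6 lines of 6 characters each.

Move 1: X drops in col 4, lands at row 5
Move 2: O drops in col 4, lands at row 4
Move 3: X drops in col 0, lands at row 5
Move 4: O drops in col 3, lands at row 5
Move 5: X drops in col 0, lands at row 4
Move 6: O drops in col 0, lands at row 3
Move 7: X drops in col 2, lands at row 5
Move 8: O drops in col 5, lands at row 5
Move 9: X drops in col 1, lands at row 5
Move 10: O drops in col 2, lands at row 4
Move 11: X drops in col 4, lands at row 3

Answer: ......
......
......
O...X.
X.O.O.
XXXOXO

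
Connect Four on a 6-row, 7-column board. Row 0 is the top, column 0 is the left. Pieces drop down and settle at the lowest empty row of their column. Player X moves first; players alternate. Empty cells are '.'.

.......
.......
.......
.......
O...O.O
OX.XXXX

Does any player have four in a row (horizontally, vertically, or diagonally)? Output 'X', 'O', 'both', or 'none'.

X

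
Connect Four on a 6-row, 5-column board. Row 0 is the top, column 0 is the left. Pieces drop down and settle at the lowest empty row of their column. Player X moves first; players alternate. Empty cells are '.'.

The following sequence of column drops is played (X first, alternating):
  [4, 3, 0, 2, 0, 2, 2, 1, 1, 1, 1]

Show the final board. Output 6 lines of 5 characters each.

Answer: .....
.....
.X...
.OX..
XXO..
XOOOX

Derivation:
Move 1: X drops in col 4, lands at row 5
Move 2: O drops in col 3, lands at row 5
Move 3: X drops in col 0, lands at row 5
Move 4: O drops in col 2, lands at row 5
Move 5: X drops in col 0, lands at row 4
Move 6: O drops in col 2, lands at row 4
Move 7: X drops in col 2, lands at row 3
Move 8: O drops in col 1, lands at row 5
Move 9: X drops in col 1, lands at row 4
Move 10: O drops in col 1, lands at row 3
Move 11: X drops in col 1, lands at row 2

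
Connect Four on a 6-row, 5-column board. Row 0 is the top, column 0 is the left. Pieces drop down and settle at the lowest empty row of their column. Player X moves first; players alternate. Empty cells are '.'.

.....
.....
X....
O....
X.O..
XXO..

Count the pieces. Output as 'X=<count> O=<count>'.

X=4 O=3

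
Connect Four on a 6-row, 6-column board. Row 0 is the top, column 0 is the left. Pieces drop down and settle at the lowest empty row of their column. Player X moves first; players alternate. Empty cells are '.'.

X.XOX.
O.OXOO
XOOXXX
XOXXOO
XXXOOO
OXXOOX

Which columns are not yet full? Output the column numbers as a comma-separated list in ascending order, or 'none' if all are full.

col 0: top cell = 'X' → FULL
col 1: top cell = '.' → open
col 2: top cell = 'X' → FULL
col 3: top cell = 'O' → FULL
col 4: top cell = 'X' → FULL
col 5: top cell = '.' → open

Answer: 1,5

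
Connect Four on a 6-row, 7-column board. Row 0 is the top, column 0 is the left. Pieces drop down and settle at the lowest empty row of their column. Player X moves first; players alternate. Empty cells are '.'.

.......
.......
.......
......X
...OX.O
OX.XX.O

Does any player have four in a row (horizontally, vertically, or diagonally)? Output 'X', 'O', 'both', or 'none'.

none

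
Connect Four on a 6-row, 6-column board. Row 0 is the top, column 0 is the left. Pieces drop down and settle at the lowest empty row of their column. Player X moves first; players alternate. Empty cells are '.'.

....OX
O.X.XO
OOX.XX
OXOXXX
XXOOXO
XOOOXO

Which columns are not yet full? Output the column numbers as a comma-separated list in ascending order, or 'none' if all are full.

Answer: 0,1,2,3

Derivation:
col 0: top cell = '.' → open
col 1: top cell = '.' → open
col 2: top cell = '.' → open
col 3: top cell = '.' → open
col 4: top cell = 'O' → FULL
col 5: top cell = 'X' → FULL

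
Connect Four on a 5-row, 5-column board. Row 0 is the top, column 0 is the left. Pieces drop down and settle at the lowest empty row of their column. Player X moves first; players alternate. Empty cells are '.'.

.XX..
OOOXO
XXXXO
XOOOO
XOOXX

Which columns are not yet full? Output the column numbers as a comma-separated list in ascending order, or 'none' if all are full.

Answer: 0,3,4

Derivation:
col 0: top cell = '.' → open
col 1: top cell = 'X' → FULL
col 2: top cell = 'X' → FULL
col 3: top cell = '.' → open
col 4: top cell = '.' → open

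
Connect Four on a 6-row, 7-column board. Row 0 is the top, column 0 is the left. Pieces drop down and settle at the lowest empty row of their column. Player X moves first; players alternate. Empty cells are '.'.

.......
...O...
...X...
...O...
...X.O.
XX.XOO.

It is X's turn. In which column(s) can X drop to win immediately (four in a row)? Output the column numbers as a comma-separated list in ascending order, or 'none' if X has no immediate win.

Answer: 2

Derivation:
col 0: drop X → no win
col 1: drop X → no win
col 2: drop X → WIN!
col 3: drop X → no win
col 4: drop X → no win
col 5: drop X → no win
col 6: drop X → no win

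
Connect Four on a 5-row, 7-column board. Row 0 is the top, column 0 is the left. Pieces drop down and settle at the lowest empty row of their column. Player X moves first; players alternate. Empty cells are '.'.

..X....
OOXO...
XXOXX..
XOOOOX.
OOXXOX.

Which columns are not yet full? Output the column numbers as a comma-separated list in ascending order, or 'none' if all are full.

col 0: top cell = '.' → open
col 1: top cell = '.' → open
col 2: top cell = 'X' → FULL
col 3: top cell = '.' → open
col 4: top cell = '.' → open
col 5: top cell = '.' → open
col 6: top cell = '.' → open

Answer: 0,1,3,4,5,6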